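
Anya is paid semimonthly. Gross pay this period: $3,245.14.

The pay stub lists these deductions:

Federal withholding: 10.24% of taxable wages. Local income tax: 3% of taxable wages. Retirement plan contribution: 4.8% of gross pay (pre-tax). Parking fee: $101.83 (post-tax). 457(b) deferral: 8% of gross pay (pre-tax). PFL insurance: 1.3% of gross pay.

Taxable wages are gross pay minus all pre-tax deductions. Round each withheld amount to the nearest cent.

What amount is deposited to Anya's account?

$2,311.08

Retirement plan contribution: $3,245.14 × 0.048 = $155.77
457(b) deferral: $3,245.14 × 0.08 = $259.61
Pre-tax total = $155.77 + $259.61 = $415.38
Taxable wages = $3,245.14 − $415.38 = $2,829.76
Federal withholding: $2,829.76 × 0.1024 = $289.77
Local income tax: $2,829.76 × 0.03 = $84.89
PFL insurance: $3,245.14 × 0.013 = $42.19
Parking fee: $101.83
Total deductions = $155.77 + $259.61 + $289.77 + $84.89 + $42.19 + $101.83 = $934.06
Net pay = $3,245.14 − $934.06 = $2,311.08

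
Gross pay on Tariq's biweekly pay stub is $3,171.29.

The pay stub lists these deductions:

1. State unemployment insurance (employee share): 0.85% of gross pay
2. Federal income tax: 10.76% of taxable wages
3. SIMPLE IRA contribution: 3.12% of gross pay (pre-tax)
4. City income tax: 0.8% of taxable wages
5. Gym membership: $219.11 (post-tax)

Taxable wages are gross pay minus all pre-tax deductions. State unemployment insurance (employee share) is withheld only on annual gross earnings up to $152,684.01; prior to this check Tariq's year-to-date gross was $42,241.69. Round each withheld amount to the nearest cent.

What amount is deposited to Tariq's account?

SIMPLE IRA contribution: $3,171.29 × 0.0312 = $98.94
Taxable wages = $3,171.29 − $98.94 = $3,072.35
Federal income tax: $3,072.35 × 0.1076 = $330.58
City income tax: $3,072.35 × 0.008 = $24.58
State unemployment insurance (employee share): cap not yet reached, full $3,171.29 is subject → $3,171.29 × 0.0085 = $26.96
Gym membership: $219.11
Total deductions = $98.94 + $330.58 + $24.58 + $26.96 + $219.11 = $700.17
Net pay = $3,171.29 − $700.17 = $2,471.12

$2,471.12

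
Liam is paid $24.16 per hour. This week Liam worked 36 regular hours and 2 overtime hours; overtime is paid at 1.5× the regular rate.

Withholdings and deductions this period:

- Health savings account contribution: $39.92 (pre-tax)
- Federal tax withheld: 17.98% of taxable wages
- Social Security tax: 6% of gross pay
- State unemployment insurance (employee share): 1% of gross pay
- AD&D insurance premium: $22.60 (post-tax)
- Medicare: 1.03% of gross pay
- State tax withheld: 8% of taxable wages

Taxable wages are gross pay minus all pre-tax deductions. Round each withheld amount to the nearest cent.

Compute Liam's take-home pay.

Regular pay: 36 × $24.16 = $869.76
Overtime pay: 2 × $24.16 × 1.5 = $72.48
Gross pay = $869.76 + $72.48 = $942.24
Health savings account contribution: $39.92
Taxable wages = $942.24 − $39.92 = $902.32
State tax withheld: $902.32 × 0.08 = $72.19
Federal tax withheld: $902.32 × 0.1798 = $162.24
Medicare: $942.24 × 0.0103 = $9.71
Social Security tax: $942.24 × 0.06 = $56.53
State unemployment insurance (employee share): $942.24 × 0.01 = $9.42
AD&D insurance premium: $22.60
Total deductions = $39.92 + $72.19 + $162.24 + $9.71 + $56.53 + $9.42 + $22.60 = $372.61
Net pay = $942.24 − $372.61 = $569.63

$569.63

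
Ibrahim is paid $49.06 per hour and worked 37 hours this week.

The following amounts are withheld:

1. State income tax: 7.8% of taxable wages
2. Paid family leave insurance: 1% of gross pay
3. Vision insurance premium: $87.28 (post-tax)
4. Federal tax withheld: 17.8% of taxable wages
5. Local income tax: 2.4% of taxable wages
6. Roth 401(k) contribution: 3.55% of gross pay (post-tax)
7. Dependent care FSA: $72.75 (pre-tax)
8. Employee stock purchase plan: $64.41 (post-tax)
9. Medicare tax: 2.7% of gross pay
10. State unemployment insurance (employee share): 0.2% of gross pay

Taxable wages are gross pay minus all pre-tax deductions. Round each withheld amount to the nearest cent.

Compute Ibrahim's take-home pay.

Gross pay: 37 × $49.06 = $1815.22
Dependent care FSA: $72.75
Taxable wages = $1815.22 − $72.75 = $1742.47
State income tax: $1742.47 × 0.078 = $135.91
Local income tax: $1742.47 × 0.024 = $41.82
Federal tax withheld: $1742.47 × 0.178 = $310.16
Paid family leave insurance: $1815.22 × 0.01 = $18.15
Medicare tax: $1815.22 × 0.027 = $49.01
State unemployment insurance (employee share): $1815.22 × 0.002 = $3.63
Employee stock purchase plan: $64.41
Vision insurance premium: $87.28
Roth 401(k) contribution: $1815.22 × 0.0355 = $64.44
Total deductions = $72.75 + $135.91 + $41.82 + $310.16 + $18.15 + $49.01 + $3.63 + $64.41 + $87.28 + $64.44 = $847.56
Net pay = $1815.22 − $847.56 = $967.66

$967.66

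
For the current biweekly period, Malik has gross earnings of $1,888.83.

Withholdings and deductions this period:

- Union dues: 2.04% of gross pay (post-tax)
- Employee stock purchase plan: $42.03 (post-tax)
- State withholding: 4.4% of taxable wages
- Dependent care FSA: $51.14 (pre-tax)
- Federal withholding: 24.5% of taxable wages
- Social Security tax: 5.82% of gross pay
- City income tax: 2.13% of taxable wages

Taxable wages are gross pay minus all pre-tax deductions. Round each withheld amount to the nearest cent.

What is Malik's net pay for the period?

$1,076.97

Dependent care FSA: $51.14
Taxable wages = $1,888.83 − $51.14 = $1,837.69
Federal withholding: $1,837.69 × 0.245 = $450.23
State withholding: $1,837.69 × 0.044 = $80.86
City income tax: $1,837.69 × 0.0213 = $39.14
Social Security tax: $1,888.83 × 0.0582 = $109.93
Union dues: $1,888.83 × 0.0204 = $38.53
Employee stock purchase plan: $42.03
Total deductions = $51.14 + $450.23 + $80.86 + $39.14 + $109.93 + $38.53 + $42.03 = $811.86
Net pay = $1,888.83 − $811.86 = $1,076.97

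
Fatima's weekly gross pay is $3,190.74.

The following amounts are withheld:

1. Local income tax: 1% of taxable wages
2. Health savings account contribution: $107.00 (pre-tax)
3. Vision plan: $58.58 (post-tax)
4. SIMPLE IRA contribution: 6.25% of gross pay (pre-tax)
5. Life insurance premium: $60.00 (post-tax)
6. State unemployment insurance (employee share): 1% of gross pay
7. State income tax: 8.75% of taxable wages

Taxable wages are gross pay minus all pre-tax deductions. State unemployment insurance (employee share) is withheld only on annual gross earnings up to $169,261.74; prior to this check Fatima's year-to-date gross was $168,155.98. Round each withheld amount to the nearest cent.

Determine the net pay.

$2,473.46

Health savings account contribution: $107.00
SIMPLE IRA contribution: $3,190.74 × 0.0625 = $199.42
Pre-tax total = $107.00 + $199.42 = $306.42
Taxable wages = $3,190.74 − $306.42 = $2,884.32
Local income tax: $2,884.32 × 0.01 = $28.84
State income tax: $2,884.32 × 0.0875 = $252.38
State unemployment insurance (employee share): only $169,261.74 − $168,155.98 = $1,105.76 of this check is subject → $1,105.76 × 0.01 = $11.06
Life insurance premium: $60.00
Vision plan: $58.58
Total deductions = $107.00 + $199.42 + $28.84 + $252.38 + $11.06 + $60.00 + $58.58 = $717.28
Net pay = $3,190.74 − $717.28 = $2,473.46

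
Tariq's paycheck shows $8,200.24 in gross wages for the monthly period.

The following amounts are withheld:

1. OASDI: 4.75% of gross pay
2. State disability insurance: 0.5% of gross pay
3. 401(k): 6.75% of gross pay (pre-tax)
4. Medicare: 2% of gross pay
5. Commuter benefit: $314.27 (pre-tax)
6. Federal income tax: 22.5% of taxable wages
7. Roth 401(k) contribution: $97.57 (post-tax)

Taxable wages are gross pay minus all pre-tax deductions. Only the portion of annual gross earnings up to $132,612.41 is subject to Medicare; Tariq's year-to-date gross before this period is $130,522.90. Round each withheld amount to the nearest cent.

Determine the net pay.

$5,112.78

401(k): $8,200.24 × 0.0675 = $553.52
Commuter benefit: $314.27
Pre-tax total = $553.52 + $314.27 = $867.79
Taxable wages = $8,200.24 − $867.79 = $7,332.45
Federal income tax: $7,332.45 × 0.225 = $1,649.80
OASDI: $8,200.24 × 0.0475 = $389.51
State disability insurance: $8,200.24 × 0.005 = $41.00
Medicare: only $132,612.41 − $130,522.90 = $2,089.51 of this check is subject → $2,089.51 × 0.02 = $41.79
Roth 401(k) contribution: $97.57
Total deductions = $553.52 + $314.27 + $1,649.80 + $389.51 + $41.00 + $41.79 + $97.57 = $3,087.46
Net pay = $8,200.24 − $3,087.46 = $5,112.78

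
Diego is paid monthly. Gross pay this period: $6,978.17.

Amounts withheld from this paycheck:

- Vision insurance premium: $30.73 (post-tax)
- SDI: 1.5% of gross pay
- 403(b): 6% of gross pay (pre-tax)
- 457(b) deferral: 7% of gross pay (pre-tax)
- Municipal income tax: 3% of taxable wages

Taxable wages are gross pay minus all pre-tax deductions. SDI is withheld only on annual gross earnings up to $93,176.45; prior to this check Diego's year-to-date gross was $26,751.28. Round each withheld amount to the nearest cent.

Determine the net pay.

403(b): $6,978.17 × 0.06 = $418.69
457(b) deferral: $6,978.17 × 0.07 = $488.47
Pre-tax total = $418.69 + $488.47 = $907.16
Taxable wages = $6,978.17 − $907.16 = $6,071.01
Municipal income tax: $6,071.01 × 0.03 = $182.13
SDI: cap not yet reached, full $6,978.17 is subject → $6,978.17 × 0.015 = $104.67
Vision insurance premium: $30.73
Total deductions = $418.69 + $488.47 + $182.13 + $104.67 + $30.73 = $1,224.69
Net pay = $6,978.17 − $1,224.69 = $5,753.48

$5,753.48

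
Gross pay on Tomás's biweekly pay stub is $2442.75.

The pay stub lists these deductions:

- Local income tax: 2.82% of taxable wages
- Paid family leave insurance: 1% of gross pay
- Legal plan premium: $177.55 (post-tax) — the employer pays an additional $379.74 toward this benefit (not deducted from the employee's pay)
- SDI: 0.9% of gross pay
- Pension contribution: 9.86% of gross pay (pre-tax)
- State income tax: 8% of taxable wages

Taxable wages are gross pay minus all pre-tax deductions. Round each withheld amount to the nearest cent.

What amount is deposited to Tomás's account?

Pension contribution: $2442.75 × 0.0986 = $240.86
Taxable wages = $2442.75 − $240.86 = $2201.89
State income tax: $2201.89 × 0.08 = $176.15
Local income tax: $2201.89 × 0.0282 = $62.09
SDI: $2442.75 × 0.009 = $21.98
Paid family leave insurance: $2442.75 × 0.01 = $24.43
Legal plan premium: $177.55
(Employer's $379.74 toward legal plan premium is not withheld from the employee.)
Total deductions = $240.86 + $176.15 + $62.09 + $21.98 + $24.43 + $177.55 = $703.06
Net pay = $2442.75 − $703.06 = $1739.69

$1739.69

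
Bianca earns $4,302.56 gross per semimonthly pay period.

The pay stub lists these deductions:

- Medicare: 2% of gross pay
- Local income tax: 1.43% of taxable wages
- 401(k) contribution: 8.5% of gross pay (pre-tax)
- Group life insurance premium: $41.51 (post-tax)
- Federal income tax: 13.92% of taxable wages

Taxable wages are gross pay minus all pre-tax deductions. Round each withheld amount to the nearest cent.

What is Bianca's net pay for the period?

401(k) contribution: $4,302.56 × 0.085 = $365.72
Taxable wages = $4,302.56 − $365.72 = $3,936.84
Federal income tax: $3,936.84 × 0.1392 = $548.01
Local income tax: $3,936.84 × 0.0143 = $56.30
Medicare: $4,302.56 × 0.02 = $86.05
Group life insurance premium: $41.51
Total deductions = $365.72 + $548.01 + $56.30 + $86.05 + $41.51 = $1,097.59
Net pay = $4,302.56 − $1,097.59 = $3,204.97

$3,204.97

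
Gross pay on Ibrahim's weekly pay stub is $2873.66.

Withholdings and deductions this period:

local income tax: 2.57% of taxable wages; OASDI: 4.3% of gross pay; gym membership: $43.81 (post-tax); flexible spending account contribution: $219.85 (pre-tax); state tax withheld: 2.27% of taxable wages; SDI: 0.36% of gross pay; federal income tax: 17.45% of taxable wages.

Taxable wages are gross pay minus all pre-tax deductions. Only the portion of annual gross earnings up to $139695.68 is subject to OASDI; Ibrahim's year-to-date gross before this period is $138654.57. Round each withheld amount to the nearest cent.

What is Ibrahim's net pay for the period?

Flexible spending account contribution: $219.85
Taxable wages = $2873.66 − $219.85 = $2653.81
Local income tax: $2653.81 × 0.0257 = $68.20
Federal income tax: $2653.81 × 0.1745 = $463.09
State tax withheld: $2653.81 × 0.0227 = $60.24
SDI: $2873.66 × 0.0036 = $10.35
OASDI: only $139695.68 − $138654.57 = $1041.11 of this check is subject → $1041.11 × 0.043 = $44.77
Gym membership: $43.81
Total deductions = $219.85 + $68.20 + $463.09 + $60.24 + $10.35 + $44.77 + $43.81 = $910.31
Net pay = $2873.66 − $910.31 = $1963.35

$1963.35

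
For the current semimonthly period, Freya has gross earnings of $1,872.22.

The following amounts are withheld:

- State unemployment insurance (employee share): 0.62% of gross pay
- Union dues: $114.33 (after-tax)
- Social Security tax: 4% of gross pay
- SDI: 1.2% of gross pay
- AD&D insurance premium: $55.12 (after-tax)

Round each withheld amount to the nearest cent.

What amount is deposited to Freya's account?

$1,593.80

State unemployment insurance (employee share): $1,872.22 × 0.0062 = $11.61
Social Security tax: $1,872.22 × 0.04 = $74.89
SDI: $1,872.22 × 0.012 = $22.47
AD&D insurance premium: $55.12
Union dues: $114.33
Total deductions = $11.61 + $74.89 + $22.47 + $55.12 + $114.33 = $278.42
Net pay = $1,872.22 − $278.42 = $1,593.80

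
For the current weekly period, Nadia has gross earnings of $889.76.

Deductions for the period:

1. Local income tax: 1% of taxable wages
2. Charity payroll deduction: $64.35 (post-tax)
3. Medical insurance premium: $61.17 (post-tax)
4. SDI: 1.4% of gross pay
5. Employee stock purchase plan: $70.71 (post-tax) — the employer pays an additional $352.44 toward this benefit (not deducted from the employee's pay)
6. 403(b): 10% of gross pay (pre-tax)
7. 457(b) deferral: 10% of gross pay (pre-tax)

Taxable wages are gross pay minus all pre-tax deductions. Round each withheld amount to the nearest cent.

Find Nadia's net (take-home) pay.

403(b): $889.76 × 0.1 = $88.98
457(b) deferral: $889.76 × 0.1 = $88.98
Pre-tax total = $88.98 + $88.98 = $177.96
Taxable wages = $889.76 − $177.96 = $711.80
Local income tax: $711.80 × 0.01 = $7.12
SDI: $889.76 × 0.014 = $12.46
Medical insurance premium: $61.17
Employee stock purchase plan: $70.71
Charity payroll deduction: $64.35
(Employer's $352.44 toward employee stock purchase plan is not withheld from the employee.)
Total deductions = $88.98 + $88.98 + $7.12 + $12.46 + $61.17 + $70.71 + $64.35 = $393.77
Net pay = $889.76 − $393.77 = $495.99

$495.99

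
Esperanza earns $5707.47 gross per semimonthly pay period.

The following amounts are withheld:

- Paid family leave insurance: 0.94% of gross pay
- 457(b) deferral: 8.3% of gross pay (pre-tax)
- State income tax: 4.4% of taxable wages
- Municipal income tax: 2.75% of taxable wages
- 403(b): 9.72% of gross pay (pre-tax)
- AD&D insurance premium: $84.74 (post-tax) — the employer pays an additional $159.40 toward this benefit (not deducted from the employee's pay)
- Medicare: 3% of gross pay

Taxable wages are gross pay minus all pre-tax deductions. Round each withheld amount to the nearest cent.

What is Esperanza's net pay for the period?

$4034.82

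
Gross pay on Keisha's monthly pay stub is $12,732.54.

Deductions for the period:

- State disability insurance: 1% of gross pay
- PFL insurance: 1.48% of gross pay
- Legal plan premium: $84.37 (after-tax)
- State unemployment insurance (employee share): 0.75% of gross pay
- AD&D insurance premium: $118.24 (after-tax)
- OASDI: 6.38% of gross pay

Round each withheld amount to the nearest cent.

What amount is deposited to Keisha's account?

$11,306.33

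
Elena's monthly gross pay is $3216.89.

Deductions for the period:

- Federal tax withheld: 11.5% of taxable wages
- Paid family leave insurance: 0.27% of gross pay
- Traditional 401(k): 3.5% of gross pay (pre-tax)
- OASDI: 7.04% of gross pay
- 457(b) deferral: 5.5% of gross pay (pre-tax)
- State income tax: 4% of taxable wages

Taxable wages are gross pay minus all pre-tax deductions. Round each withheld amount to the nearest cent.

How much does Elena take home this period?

$2238.47

457(b) deferral: $3216.89 × 0.055 = $176.93
Traditional 401(k): $3216.89 × 0.035 = $112.59
Pre-tax total = $176.93 + $112.59 = $289.52
Taxable wages = $3216.89 − $289.52 = $2927.37
State income tax: $2927.37 × 0.04 = $117.09
Federal tax withheld: $2927.37 × 0.115 = $336.65
Paid family leave insurance: $3216.89 × 0.0027 = $8.69
OASDI: $3216.89 × 0.0704 = $226.47
Total deductions = $176.93 + $112.59 + $117.09 + $336.65 + $8.69 + $226.47 = $978.42
Net pay = $3216.89 − $978.42 = $2238.47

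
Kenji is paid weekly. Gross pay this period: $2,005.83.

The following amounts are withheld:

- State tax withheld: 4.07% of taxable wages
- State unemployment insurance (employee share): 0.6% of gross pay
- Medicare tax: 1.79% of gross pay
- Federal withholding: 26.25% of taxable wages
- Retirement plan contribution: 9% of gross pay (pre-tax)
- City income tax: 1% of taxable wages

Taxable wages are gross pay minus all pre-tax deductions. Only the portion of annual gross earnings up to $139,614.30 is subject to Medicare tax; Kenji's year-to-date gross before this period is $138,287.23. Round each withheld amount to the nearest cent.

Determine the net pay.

Retirement plan contribution: $2,005.83 × 0.09 = $180.52
Taxable wages = $2,005.83 − $180.52 = $1,825.31
State tax withheld: $1,825.31 × 0.0407 = $74.29
City income tax: $1,825.31 × 0.01 = $18.25
Federal withholding: $1,825.31 × 0.2625 = $479.14
Medicare tax: only $139,614.30 − $138,287.23 = $1,327.07 of this check is subject → $1,327.07 × 0.0179 = $23.75
State unemployment insurance (employee share): $2,005.83 × 0.006 = $12.03
Total deductions = $180.52 + $74.29 + $18.25 + $479.14 + $23.75 + $12.03 = $787.98
Net pay = $2,005.83 − $787.98 = $1,217.85

$1,217.85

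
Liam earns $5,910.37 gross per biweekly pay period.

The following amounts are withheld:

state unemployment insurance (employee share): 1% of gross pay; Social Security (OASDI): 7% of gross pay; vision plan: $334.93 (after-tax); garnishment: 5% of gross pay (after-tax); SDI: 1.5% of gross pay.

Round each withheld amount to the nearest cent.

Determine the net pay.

$4,718.43

SDI: $5,910.37 × 0.015 = $88.66
Social Security (OASDI): $5,910.37 × 0.07 = $413.73
State unemployment insurance (employee share): $5,910.37 × 0.01 = $59.10
Vision plan: $334.93
Garnishment: $5,910.37 × 0.05 = $295.52
Total deductions = $88.66 + $413.73 + $59.10 + $334.93 + $295.52 = $1,191.94
Net pay = $5,910.37 − $1,191.94 = $4,718.43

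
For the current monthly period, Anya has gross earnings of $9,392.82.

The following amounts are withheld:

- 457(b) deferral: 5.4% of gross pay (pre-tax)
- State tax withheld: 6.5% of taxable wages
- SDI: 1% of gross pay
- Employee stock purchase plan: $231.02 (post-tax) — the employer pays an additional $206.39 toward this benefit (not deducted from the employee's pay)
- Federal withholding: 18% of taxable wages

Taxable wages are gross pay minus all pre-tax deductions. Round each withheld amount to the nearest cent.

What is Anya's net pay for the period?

$6,383.69

457(b) deferral: $9,392.82 × 0.054 = $507.21
Taxable wages = $9,392.82 − $507.21 = $8,885.61
Federal withholding: $8,885.61 × 0.18 = $1,599.41
State tax withheld: $8,885.61 × 0.065 = $577.56
SDI: $9,392.82 × 0.01 = $93.93
Employee stock purchase plan: $231.02
(Employer's $206.39 toward employee stock purchase plan is not withheld from the employee.)
Total deductions = $507.21 + $1,599.41 + $577.56 + $93.93 + $231.02 = $3,009.13
Net pay = $9,392.82 − $3,009.13 = $6,383.69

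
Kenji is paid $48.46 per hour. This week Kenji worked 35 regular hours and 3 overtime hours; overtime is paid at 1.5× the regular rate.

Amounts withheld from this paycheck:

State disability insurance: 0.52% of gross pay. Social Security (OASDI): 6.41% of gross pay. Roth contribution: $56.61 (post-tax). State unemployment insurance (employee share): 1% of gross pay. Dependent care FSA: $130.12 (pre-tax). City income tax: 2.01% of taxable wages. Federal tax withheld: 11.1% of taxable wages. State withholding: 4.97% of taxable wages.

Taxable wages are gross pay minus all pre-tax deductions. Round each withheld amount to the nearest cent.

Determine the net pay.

$1253.09

Regular pay: 35 × $48.46 = $1696.10
Overtime pay: 3 × $48.46 × 1.5 = $218.07
Gross pay = $1696.10 + $218.07 = $1914.17
Dependent care FSA: $130.12
Taxable wages = $1914.17 − $130.12 = $1784.05
State withholding: $1784.05 × 0.0497 = $88.67
City income tax: $1784.05 × 0.0201 = $35.86
Federal tax withheld: $1784.05 × 0.111 = $198.03
Social Security (OASDI): $1914.17 × 0.0641 = $122.70
State disability insurance: $1914.17 × 0.0052 = $9.95
State unemployment insurance (employee share): $1914.17 × 0.01 = $19.14
Roth contribution: $56.61
Total deductions = $130.12 + $88.67 + $35.86 + $198.03 + $122.70 + $9.95 + $19.14 + $56.61 = $661.08
Net pay = $1914.17 − $661.08 = $1253.09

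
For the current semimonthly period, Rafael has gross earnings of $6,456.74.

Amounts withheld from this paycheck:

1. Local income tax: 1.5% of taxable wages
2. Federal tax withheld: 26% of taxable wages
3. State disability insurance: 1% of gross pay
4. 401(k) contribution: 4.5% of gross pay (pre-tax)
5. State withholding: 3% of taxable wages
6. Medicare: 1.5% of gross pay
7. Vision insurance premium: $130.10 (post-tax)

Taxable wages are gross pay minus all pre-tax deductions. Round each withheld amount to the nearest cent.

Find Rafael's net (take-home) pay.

$3,993.98

401(k) contribution: $6,456.74 × 0.045 = $290.55
Taxable wages = $6,456.74 − $290.55 = $6,166.19
Local income tax: $6,166.19 × 0.015 = $92.49
State withholding: $6,166.19 × 0.03 = $184.99
Federal tax withheld: $6,166.19 × 0.26 = $1,603.21
State disability insurance: $6,456.74 × 0.01 = $64.57
Medicare: $6,456.74 × 0.015 = $96.85
Vision insurance premium: $130.10
Total deductions = $290.55 + $92.49 + $184.99 + $1,603.21 + $64.57 + $96.85 + $130.10 = $2,462.76
Net pay = $6,456.74 − $2,462.76 = $3,993.98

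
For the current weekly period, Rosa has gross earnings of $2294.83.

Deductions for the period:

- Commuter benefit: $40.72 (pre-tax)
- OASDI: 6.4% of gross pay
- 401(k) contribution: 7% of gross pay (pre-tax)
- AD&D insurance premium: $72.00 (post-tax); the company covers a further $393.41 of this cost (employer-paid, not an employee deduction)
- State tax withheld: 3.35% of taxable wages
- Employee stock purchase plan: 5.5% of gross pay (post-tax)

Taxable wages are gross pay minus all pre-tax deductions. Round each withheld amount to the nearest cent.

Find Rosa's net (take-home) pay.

401(k) contribution: $2294.83 × 0.07 = $160.64
Commuter benefit: $40.72
Pre-tax total = $160.64 + $40.72 = $201.36
Taxable wages = $2294.83 − $201.36 = $2093.47
State tax withheld: $2093.47 × 0.0335 = $70.13
OASDI: $2294.83 × 0.064 = $146.87
Employee stock purchase plan: $2294.83 × 0.055 = $126.22
AD&D insurance premium: $72.00
(Employer's $393.41 toward AD&D insurance premium is not withheld from the employee.)
Total deductions = $160.64 + $40.72 + $70.13 + $146.87 + $126.22 + $72.00 = $616.58
Net pay = $2294.83 − $616.58 = $1678.25

$1678.25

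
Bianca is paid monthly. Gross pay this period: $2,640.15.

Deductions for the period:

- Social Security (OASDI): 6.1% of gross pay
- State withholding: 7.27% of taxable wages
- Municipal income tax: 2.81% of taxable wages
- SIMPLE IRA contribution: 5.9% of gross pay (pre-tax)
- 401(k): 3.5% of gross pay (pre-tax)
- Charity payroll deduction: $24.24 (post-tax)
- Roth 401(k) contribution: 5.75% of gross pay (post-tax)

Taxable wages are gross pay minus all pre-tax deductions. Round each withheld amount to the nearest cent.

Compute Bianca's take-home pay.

$1,813.76

SIMPLE IRA contribution: $2,640.15 × 0.059 = $155.77
401(k): $2,640.15 × 0.035 = $92.41
Pre-tax total = $155.77 + $92.41 = $248.18
Taxable wages = $2,640.15 − $248.18 = $2,391.97
State withholding: $2,391.97 × 0.0727 = $173.90
Municipal income tax: $2,391.97 × 0.0281 = $67.21
Social Security (OASDI): $2,640.15 × 0.061 = $161.05
Roth 401(k) contribution: $2,640.15 × 0.0575 = $151.81
Charity payroll deduction: $24.24
Total deductions = $155.77 + $92.41 + $173.90 + $67.21 + $161.05 + $151.81 + $24.24 = $826.39
Net pay = $2,640.15 − $826.39 = $1,813.76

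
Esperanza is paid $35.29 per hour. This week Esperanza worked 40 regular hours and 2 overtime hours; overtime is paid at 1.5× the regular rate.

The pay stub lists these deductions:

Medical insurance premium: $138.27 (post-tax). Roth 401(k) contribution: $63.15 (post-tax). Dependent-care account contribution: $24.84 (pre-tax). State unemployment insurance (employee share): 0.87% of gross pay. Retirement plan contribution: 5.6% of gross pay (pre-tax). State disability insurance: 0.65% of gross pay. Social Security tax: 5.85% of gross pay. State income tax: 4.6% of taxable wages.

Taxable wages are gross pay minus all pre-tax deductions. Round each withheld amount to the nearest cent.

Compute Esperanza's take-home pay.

Regular pay: 40 × $35.29 = $1411.60
Overtime pay: 2 × $35.29 × 1.5 = $105.87
Gross pay = $1411.60 + $105.87 = $1517.47
Retirement plan contribution: $1517.47 × 0.056 = $84.98
Dependent-care account contribution: $24.84
Pre-tax total = $84.98 + $24.84 = $109.82
Taxable wages = $1517.47 − $109.82 = $1407.65
State income tax: $1407.65 × 0.046 = $64.75
State unemployment insurance (employee share): $1517.47 × 0.0087 = $13.20
Social Security tax: $1517.47 × 0.0585 = $88.77
State disability insurance: $1517.47 × 0.0065 = $9.86
Medical insurance premium: $138.27
Roth 401(k) contribution: $63.15
Total deductions = $84.98 + $24.84 + $64.75 + $13.20 + $88.77 + $9.86 + $138.27 + $63.15 = $487.82
Net pay = $1517.47 − $487.82 = $1029.65

$1029.65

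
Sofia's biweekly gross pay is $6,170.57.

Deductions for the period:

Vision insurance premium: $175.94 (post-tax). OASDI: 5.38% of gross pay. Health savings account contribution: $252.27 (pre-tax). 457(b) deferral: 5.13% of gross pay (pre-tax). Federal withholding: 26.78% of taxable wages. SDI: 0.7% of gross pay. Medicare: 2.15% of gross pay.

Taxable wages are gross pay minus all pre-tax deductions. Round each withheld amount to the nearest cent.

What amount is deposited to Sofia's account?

457(b) deferral: $6,170.57 × 0.0513 = $316.55
Health savings account contribution: $252.27
Pre-tax total = $316.55 + $252.27 = $568.82
Taxable wages = $6,170.57 − $568.82 = $5,601.75
Federal withholding: $5,601.75 × 0.2678 = $1,500.15
SDI: $6,170.57 × 0.007 = $43.19
Medicare: $6,170.57 × 0.0215 = $132.67
OASDI: $6,170.57 × 0.0538 = $331.98
Vision insurance premium: $175.94
Total deductions = $316.55 + $252.27 + $1,500.15 + $43.19 + $132.67 + $331.98 + $175.94 = $2,752.75
Net pay = $6,170.57 − $2,752.75 = $3,417.82

$3,417.82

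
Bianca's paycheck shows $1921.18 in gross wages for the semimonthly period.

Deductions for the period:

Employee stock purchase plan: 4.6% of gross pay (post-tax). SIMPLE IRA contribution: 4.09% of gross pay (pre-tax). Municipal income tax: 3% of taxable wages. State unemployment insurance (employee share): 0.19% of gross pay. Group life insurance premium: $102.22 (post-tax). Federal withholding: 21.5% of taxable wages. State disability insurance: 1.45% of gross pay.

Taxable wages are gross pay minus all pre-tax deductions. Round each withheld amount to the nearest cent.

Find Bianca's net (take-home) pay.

SIMPLE IRA contribution: $1921.18 × 0.0409 = $78.58
Taxable wages = $1921.18 − $78.58 = $1842.60
Federal withholding: $1842.60 × 0.215 = $396.16
Municipal income tax: $1842.60 × 0.03 = $55.28
State unemployment insurance (employee share): $1921.18 × 0.0019 = $3.65
State disability insurance: $1921.18 × 0.0145 = $27.86
Group life insurance premium: $102.22
Employee stock purchase plan: $1921.18 × 0.046 = $88.37
Total deductions = $78.58 + $396.16 + $55.28 + $3.65 + $27.86 + $102.22 + $88.37 = $752.12
Net pay = $1921.18 − $752.12 = $1169.06

$1169.06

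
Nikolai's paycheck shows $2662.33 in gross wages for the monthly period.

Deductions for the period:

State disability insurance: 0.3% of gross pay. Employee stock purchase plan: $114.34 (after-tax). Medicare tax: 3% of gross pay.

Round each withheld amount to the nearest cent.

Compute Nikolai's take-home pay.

State disability insurance: $2662.33 × 0.003 = $7.99
Medicare tax: $2662.33 × 0.03 = $79.87
Employee stock purchase plan: $114.34
Total deductions = $7.99 + $79.87 + $114.34 = $202.20
Net pay = $2662.33 − $202.20 = $2460.13

$2460.13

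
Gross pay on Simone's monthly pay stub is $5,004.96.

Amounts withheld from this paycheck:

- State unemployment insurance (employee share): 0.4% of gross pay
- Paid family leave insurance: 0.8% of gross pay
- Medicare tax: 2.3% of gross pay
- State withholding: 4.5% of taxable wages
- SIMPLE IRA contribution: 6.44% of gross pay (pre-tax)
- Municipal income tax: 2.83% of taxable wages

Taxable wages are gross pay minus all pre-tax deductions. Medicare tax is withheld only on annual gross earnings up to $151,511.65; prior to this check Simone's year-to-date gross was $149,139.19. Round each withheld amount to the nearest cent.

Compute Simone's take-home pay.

$4,224.77

SIMPLE IRA contribution: $5,004.96 × 0.0644 = $322.32
Taxable wages = $5,004.96 − $322.32 = $4,682.64
State withholding: $4,682.64 × 0.045 = $210.72
Municipal income tax: $4,682.64 × 0.0283 = $132.52
Paid family leave insurance: $5,004.96 × 0.008 = $40.04
State unemployment insurance (employee share): $5,004.96 × 0.004 = $20.02
Medicare tax: only $151,511.65 − $149,139.19 = $2,372.46 of this check is subject → $2,372.46 × 0.023 = $54.57
Total deductions = $322.32 + $210.72 + $132.52 + $40.04 + $20.02 + $54.57 = $780.19
Net pay = $5,004.96 − $780.19 = $4,224.77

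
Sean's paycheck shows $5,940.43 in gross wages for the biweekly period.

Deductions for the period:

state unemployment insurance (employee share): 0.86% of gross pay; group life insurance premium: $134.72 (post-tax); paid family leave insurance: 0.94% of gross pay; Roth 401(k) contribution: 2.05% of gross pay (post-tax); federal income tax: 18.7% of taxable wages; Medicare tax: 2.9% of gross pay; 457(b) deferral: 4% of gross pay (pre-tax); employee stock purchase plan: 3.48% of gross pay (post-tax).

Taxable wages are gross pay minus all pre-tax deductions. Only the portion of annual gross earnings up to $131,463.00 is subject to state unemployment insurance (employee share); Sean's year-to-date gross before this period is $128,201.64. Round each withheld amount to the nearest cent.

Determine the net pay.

457(b) deferral: $5,940.43 × 0.04 = $237.62
Taxable wages = $5,940.43 − $237.62 = $5,702.81
Federal income tax: $5,702.81 × 0.187 = $1,066.43
Medicare tax: $5,940.43 × 0.029 = $172.27
Paid family leave insurance: $5,940.43 × 0.0094 = $55.84
State unemployment insurance (employee share): only $131,463.00 − $128,201.64 = $3,261.36 of this check is subject → $3,261.36 × 0.0086 = $28.05
Roth 401(k) contribution: $5,940.43 × 0.0205 = $121.78
Employee stock purchase plan: $5,940.43 × 0.0348 = $206.73
Group life insurance premium: $134.72
Total deductions = $237.62 + $1,066.43 + $172.27 + $55.84 + $28.05 + $121.78 + $206.73 + $134.72 = $2,023.44
Net pay = $5,940.43 − $2,023.44 = $3,916.99

$3,916.99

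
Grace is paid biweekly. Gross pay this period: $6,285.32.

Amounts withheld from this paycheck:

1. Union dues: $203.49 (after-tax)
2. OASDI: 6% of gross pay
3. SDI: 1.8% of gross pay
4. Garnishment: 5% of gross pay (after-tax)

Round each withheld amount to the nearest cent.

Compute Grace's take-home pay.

$5,277.30

SDI: $6,285.32 × 0.018 = $113.14
OASDI: $6,285.32 × 0.06 = $377.12
Garnishment: $6,285.32 × 0.05 = $314.27
Union dues: $203.49
Total deductions = $113.14 + $377.12 + $314.27 + $203.49 = $1,008.02
Net pay = $6,285.32 − $1,008.02 = $5,277.30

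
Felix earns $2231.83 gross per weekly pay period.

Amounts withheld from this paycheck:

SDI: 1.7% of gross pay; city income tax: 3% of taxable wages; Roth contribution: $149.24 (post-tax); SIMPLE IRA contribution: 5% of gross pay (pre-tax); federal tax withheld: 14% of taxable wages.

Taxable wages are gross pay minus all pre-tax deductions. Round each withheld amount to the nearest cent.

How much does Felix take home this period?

$1572.62

SIMPLE IRA contribution: $2231.83 × 0.05 = $111.59
Taxable wages = $2231.83 − $111.59 = $2120.24
City income tax: $2120.24 × 0.03 = $63.61
Federal tax withheld: $2120.24 × 0.14 = $296.83
SDI: $2231.83 × 0.017 = $37.94
Roth contribution: $149.24
Total deductions = $111.59 + $63.61 + $296.83 + $37.94 + $149.24 = $659.21
Net pay = $2231.83 − $659.21 = $1572.62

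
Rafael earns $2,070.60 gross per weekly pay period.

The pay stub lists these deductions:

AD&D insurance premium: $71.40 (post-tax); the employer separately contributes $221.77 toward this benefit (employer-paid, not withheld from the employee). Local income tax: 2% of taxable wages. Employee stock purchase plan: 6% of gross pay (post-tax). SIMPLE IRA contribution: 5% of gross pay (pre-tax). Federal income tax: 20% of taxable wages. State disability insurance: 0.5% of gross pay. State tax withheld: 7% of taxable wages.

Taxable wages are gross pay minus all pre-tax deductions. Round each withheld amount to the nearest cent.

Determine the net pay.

$1,190.64

SIMPLE IRA contribution: $2,070.60 × 0.05 = $103.53
Taxable wages = $2,070.60 − $103.53 = $1,967.07
Local income tax: $1,967.07 × 0.02 = $39.34
State tax withheld: $1,967.07 × 0.07 = $137.69
Federal income tax: $1,967.07 × 0.2 = $393.41
State disability insurance: $2,070.60 × 0.005 = $10.35
Employee stock purchase plan: $2,070.60 × 0.06 = $124.24
AD&D insurance premium: $71.40
(Employer's $221.77 toward AD&D insurance premium is not withheld from the employee.)
Total deductions = $103.53 + $39.34 + $137.69 + $393.41 + $10.35 + $124.24 + $71.40 = $879.96
Net pay = $2,070.60 − $879.96 = $1,190.64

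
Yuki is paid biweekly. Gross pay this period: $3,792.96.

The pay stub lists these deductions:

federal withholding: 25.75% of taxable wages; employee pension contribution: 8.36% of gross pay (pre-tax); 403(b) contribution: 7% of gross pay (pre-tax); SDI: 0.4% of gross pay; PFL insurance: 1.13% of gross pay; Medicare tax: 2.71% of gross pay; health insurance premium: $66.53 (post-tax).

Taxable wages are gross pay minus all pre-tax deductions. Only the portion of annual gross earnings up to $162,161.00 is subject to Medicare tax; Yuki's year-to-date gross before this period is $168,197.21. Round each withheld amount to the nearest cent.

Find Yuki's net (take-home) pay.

Employee pension contribution: $3,792.96 × 0.0836 = $317.09
403(b) contribution: $3,792.96 × 0.07 = $265.51
Pre-tax total = $317.09 + $265.51 = $582.60
Taxable wages = $3,792.96 − $582.60 = $3,210.36
Federal withholding: $3,210.36 × 0.2575 = $826.67
Medicare tax: annual cap $162,161.00 already reached (YTD $168,197.21), so $0.00
PFL insurance: $3,792.96 × 0.0113 = $42.86
SDI: $3,792.96 × 0.004 = $15.17
Health insurance premium: $66.53
Total deductions = $317.09 + $265.51 + $826.67 + $0.00 + $42.86 + $15.17 + $66.53 = $1,533.83
Net pay = $3,792.96 − $1,533.83 = $2,259.13

$2,259.13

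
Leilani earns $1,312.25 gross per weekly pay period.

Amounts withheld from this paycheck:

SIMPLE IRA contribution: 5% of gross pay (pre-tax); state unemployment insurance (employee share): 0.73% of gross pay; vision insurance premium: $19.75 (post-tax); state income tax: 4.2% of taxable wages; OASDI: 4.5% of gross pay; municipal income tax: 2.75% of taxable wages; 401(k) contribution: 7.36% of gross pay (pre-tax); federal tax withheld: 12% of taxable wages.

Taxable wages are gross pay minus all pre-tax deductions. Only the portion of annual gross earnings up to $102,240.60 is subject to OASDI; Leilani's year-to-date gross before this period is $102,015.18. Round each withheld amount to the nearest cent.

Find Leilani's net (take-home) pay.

$892.65

401(k) contribution: $1,312.25 × 0.0736 = $96.58
SIMPLE IRA contribution: $1,312.25 × 0.05 = $65.61
Pre-tax total = $96.58 + $65.61 = $162.19
Taxable wages = $1,312.25 − $162.19 = $1,150.06
Federal tax withheld: $1,150.06 × 0.12 = $138.01
Municipal income tax: $1,150.06 × 0.0275 = $31.63
State income tax: $1,150.06 × 0.042 = $48.30
State unemployment insurance (employee share): $1,312.25 × 0.0073 = $9.58
OASDI: only $102,240.60 − $102,015.18 = $225.42 of this check is subject → $225.42 × 0.045 = $10.14
Vision insurance premium: $19.75
Total deductions = $96.58 + $65.61 + $138.01 + $31.63 + $48.30 + $9.58 + $10.14 + $19.75 = $419.60
Net pay = $1,312.25 − $419.60 = $892.65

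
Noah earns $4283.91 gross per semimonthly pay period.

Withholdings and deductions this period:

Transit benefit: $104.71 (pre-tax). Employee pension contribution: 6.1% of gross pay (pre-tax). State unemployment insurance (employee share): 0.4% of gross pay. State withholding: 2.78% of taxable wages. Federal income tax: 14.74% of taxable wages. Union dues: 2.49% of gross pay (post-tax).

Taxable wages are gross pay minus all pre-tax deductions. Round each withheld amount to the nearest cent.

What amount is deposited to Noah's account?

$3107.65

Employee pension contribution: $4283.91 × 0.061 = $261.32
Transit benefit: $104.71
Pre-tax total = $261.32 + $104.71 = $366.03
Taxable wages = $4283.91 − $366.03 = $3917.88
Federal income tax: $3917.88 × 0.1474 = $577.50
State withholding: $3917.88 × 0.0278 = $108.92
State unemployment insurance (employee share): $4283.91 × 0.004 = $17.14
Union dues: $4283.91 × 0.0249 = $106.67
Total deductions = $261.32 + $104.71 + $577.50 + $108.92 + $17.14 + $106.67 = $1176.26
Net pay = $4283.91 − $1176.26 = $3107.65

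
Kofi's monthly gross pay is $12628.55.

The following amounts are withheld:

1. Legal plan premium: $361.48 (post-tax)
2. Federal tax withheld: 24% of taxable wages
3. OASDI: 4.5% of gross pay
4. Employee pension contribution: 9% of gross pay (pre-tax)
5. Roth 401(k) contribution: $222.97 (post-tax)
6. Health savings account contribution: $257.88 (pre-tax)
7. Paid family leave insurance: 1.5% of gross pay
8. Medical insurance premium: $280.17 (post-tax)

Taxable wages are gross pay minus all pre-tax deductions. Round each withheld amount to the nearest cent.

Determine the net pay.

$6915.59

Employee pension contribution: $12628.55 × 0.09 = $1136.57
Health savings account contribution: $257.88
Pre-tax total = $1136.57 + $257.88 = $1394.45
Taxable wages = $12628.55 − $1394.45 = $11234.10
Federal tax withheld: $11234.10 × 0.24 = $2696.18
OASDI: $12628.55 × 0.045 = $568.28
Paid family leave insurance: $12628.55 × 0.015 = $189.43
Medical insurance premium: $280.17
Legal plan premium: $361.48
Roth 401(k) contribution: $222.97
Total deductions = $1136.57 + $257.88 + $2696.18 + $568.28 + $189.43 + $280.17 + $361.48 + $222.97 = $5712.96
Net pay = $12628.55 − $5712.96 = $6915.59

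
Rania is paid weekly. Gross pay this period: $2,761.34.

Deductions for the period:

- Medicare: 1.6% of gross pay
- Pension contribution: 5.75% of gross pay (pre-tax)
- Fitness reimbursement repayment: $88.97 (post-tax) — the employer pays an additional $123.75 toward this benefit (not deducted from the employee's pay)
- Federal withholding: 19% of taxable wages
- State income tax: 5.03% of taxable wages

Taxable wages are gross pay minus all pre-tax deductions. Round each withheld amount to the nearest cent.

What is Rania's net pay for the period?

$1,844.01

Pension contribution: $2,761.34 × 0.0575 = $158.78
Taxable wages = $2,761.34 − $158.78 = $2,602.56
Federal withholding: $2,602.56 × 0.19 = $494.49
State income tax: $2,602.56 × 0.0503 = $130.91
Medicare: $2,761.34 × 0.016 = $44.18
Fitness reimbursement repayment: $88.97
(Employer's $123.75 toward fitness reimbursement repayment is not withheld from the employee.)
Total deductions = $158.78 + $494.49 + $130.91 + $44.18 + $88.97 = $917.33
Net pay = $2,761.34 − $917.33 = $1,844.01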